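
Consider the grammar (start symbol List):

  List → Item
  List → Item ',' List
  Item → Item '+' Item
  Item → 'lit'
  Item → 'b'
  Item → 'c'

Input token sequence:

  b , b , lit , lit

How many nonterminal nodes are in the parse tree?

8

[List [Item b] , [List [Item b] , [List [Item lit] , [List [Item lit]]]]]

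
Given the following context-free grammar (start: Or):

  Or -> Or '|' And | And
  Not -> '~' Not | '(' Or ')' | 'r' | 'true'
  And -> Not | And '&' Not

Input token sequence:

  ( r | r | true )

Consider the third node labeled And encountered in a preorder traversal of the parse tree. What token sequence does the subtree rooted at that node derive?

[Or [And [Not ( [Or [Or [Or [And [Not r]]] | [And [Not r]]] | [And [Not true]]] )]]]

r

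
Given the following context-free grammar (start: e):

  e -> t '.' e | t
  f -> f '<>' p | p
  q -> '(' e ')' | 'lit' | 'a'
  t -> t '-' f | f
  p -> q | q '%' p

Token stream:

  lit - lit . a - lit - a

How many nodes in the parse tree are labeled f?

5

[e [t [t [f [p [q lit]]]] - [f [p [q lit]]]] . [e [t [t [t [f [p [q a]]]] - [f [p [q lit]]]] - [f [p [q a]]]]]]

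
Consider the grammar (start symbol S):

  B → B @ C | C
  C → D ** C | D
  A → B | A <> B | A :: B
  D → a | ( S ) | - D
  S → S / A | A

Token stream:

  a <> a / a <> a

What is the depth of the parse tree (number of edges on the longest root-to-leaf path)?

7

[S [S [A [A [B [C [D a]]]] <> [B [C [D a]]]]] / [A [A [B [C [D a]]]] <> [B [C [D a]]]]]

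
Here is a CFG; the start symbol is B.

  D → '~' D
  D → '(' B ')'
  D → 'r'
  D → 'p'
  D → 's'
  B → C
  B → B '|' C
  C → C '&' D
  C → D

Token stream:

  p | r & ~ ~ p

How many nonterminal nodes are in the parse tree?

10

[B [B [C [D p]]] | [C [C [D r]] & [D ~ [D ~ [D p]]]]]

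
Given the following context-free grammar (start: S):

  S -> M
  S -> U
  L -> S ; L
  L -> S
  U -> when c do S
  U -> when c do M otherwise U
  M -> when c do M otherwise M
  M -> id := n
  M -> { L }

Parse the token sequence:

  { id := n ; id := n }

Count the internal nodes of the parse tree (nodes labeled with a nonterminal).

[S [M { [L [S [M id := n]] ; [L [S [M id := n]]]] }]]

8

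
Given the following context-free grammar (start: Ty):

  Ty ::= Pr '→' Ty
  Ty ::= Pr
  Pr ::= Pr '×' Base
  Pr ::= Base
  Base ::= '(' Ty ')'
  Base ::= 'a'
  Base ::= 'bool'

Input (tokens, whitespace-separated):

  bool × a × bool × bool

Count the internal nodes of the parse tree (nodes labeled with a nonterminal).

[Ty [Pr [Pr [Pr [Pr [Base bool]] × [Base a]] × [Base bool]] × [Base bool]]]

9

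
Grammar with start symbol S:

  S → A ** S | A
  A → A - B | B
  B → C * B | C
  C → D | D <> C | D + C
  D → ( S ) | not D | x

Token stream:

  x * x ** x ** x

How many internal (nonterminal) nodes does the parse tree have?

[S [A [B [C [D x]] * [B [C [D x]]]]] ** [S [A [B [C [D x]]]] ** [S [A [B [C [D x]]]]]]]

18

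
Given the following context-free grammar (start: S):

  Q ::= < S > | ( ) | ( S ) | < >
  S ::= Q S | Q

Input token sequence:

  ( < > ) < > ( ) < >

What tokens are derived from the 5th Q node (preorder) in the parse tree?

[S [Q ( [S [Q < >]] )] [S [Q < >] [S [Q ( )] [S [Q < >]]]]]

< >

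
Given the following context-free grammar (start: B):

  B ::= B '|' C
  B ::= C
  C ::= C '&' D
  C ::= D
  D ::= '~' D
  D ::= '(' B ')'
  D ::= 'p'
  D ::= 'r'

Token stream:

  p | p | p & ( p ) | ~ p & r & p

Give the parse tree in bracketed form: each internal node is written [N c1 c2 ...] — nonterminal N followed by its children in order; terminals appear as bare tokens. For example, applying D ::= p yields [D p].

B
B | C
B | C | C
B | C | C | C
C | C | C | C
D | C | C | C
p | C | C | C
p | D | C | C
p | p | C | C
p | p | C & D | C
p | p | D & D | C
p | p | p & D | C
p | p | p & ( B ) | C
p | p | p & ( C ) | C
p | p | p & ( D ) | C
p | p | p & ( p ) | C
p | p | p & ( p ) | C & D
p | p | p & ( p ) | C & D & D
p | p | p & ( p ) | D & D & D
p | p | p & ( p ) | ~ D & D & D
p | p | p & ( p ) | ~ p & D & D
p | p | p & ( p ) | ~ p & r & D
p | p | p & ( p ) | ~ p & r & p

[B [B [B [B [C [D p]]] | [C [D p]]] | [C [C [D p]] & [D ( [B [C [D p]]] )]]] | [C [C [C [D ~ [D p]]] & [D r]] & [D p]]]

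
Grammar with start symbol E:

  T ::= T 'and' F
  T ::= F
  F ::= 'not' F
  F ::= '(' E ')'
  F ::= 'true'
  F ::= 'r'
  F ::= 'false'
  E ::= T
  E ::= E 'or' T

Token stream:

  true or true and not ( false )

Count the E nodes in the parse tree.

[E [E [T [F true]]] or [T [T [F true]] and [F not [F ( [E [T [F false]]] )]]]]

3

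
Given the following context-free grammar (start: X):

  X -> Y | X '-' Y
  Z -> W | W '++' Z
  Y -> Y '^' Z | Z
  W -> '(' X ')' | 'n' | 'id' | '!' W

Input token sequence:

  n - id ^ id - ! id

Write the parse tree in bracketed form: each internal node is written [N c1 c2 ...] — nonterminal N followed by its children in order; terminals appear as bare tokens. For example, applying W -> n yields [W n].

X
X - Y
X - Y - Y
Y - Y - Y
Z - Y - Y
W - Y - Y
n - Y - Y
n - Y ^ Z - Y
n - Z ^ Z - Y
n - W ^ Z - Y
n - id ^ Z - Y
n - id ^ W - Y
n - id ^ id - Y
n - id ^ id - Z
n - id ^ id - W
n - id ^ id - ! W
n - id ^ id - ! id

[X [X [X [Y [Z [W n]]]] - [Y [Y [Z [W id]]] ^ [Z [W id]]]] - [Y [Z [W ! [W id]]]]]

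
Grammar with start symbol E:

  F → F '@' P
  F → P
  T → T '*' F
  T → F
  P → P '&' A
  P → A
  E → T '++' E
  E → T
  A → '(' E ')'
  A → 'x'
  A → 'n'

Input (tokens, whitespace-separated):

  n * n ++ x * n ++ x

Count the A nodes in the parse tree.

5

[E [T [T [F [P [A n]]]] * [F [P [A n]]]] ++ [E [T [T [F [P [A x]]]] * [F [P [A n]]]] ++ [E [T [F [P [A x]]]]]]]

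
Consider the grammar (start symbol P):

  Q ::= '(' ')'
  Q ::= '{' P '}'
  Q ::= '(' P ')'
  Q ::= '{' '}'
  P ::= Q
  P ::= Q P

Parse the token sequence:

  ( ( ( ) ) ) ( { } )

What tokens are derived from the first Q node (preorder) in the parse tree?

[P [Q ( [P [Q ( [P [Q ( )]] )]] )] [P [Q ( [P [Q { }]] )]]]

( ( ( ) ) )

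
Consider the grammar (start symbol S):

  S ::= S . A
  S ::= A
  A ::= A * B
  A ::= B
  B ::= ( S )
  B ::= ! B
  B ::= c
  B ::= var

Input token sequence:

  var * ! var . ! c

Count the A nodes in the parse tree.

[S [S [A [A [B var]] * [B ! [B var]]]] . [A [B ! [B c]]]]

3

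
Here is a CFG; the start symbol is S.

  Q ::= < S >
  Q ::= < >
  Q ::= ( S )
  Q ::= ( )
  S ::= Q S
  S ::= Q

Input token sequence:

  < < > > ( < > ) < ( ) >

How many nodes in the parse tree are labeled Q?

[S [Q < [S [Q < >]] >] [S [Q ( [S [Q < >]] )] [S [Q < [S [Q ( )]] >]]]]

6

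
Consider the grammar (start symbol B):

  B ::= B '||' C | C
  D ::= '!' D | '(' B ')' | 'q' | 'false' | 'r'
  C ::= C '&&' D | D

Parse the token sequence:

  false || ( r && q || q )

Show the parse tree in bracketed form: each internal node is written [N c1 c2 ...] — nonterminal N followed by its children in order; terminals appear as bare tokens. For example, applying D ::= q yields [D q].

[B [B [C [D false]]] || [C [D ( [B [B [C [C [D r]] && [D q]]] || [C [D q]]] )]]]

B
B || C
C || C
D || C
false || C
false || D
false || ( B )
false || ( B || C )
false || ( C || C )
false || ( C && D || C )
false || ( D && D || C )
false || ( r && D || C )
false || ( r && q || C )
false || ( r && q || D )
false || ( r && q || q )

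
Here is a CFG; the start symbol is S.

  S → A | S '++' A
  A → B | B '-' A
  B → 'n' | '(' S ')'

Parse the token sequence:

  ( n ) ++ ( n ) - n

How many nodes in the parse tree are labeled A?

[S [S [A [B ( [S [A [B n]]] )]]] ++ [A [B ( [S [A [B n]]] )] - [A [B n]]]]

5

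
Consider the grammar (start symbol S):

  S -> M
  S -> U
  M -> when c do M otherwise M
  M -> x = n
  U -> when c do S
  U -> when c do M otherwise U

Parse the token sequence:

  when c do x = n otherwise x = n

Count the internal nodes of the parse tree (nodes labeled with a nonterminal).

4

[S [M when c do [M x = n] otherwise [M x = n]]]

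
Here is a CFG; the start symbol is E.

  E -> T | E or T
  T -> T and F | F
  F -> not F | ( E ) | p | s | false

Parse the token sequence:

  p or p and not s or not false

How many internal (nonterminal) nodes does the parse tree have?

[E [E [E [T [F p]]] or [T [T [F p]] and [F not [F s]]]] or [T [F not [F false]]]]

13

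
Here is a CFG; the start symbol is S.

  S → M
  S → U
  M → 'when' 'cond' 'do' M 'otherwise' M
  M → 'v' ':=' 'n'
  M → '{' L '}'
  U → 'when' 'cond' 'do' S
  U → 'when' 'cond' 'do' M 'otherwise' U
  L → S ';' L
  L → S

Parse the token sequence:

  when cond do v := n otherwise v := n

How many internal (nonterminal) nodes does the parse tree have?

4

[S [M when cond do [M v := n] otherwise [M v := n]]]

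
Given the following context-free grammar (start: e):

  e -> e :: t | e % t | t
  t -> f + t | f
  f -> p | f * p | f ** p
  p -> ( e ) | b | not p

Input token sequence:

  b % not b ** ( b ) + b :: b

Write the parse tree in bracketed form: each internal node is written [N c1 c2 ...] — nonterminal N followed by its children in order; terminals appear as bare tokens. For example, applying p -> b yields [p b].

[e [e [e [t [f [p b]]]] % [t [f [f [p not [p b]]] ** [p ( [e [t [f [p b]]]] )]] + [t [f [p b]]]]] :: [t [f [p b]]]]

e
e :: t
e % t :: t
t % t :: t
f % t :: t
p % t :: t
b % t :: t
b % f + t :: t
b % f ** p + t :: t
b % p ** p + t :: t
b % not p ** p + t :: t
b % not b ** p + t :: t
b % not b ** ( e ) + t :: t
b % not b ** ( t ) + t :: t
b % not b ** ( f ) + t :: t
b % not b ** ( p ) + t :: t
b % not b ** ( b ) + t :: t
b % not b ** ( b ) + f :: t
b % not b ** ( b ) + p :: t
b % not b ** ( b ) + b :: t
b % not b ** ( b ) + b :: f
b % not b ** ( b ) + b :: p
b % not b ** ( b ) + b :: b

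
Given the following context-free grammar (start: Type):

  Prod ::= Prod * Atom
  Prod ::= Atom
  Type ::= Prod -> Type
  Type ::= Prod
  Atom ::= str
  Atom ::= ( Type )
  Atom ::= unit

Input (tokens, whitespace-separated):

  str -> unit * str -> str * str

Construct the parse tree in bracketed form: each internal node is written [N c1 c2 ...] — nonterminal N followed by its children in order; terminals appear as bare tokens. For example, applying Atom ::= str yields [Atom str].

[Type [Prod [Atom str]] -> [Type [Prod [Prod [Atom unit]] * [Atom str]] -> [Type [Prod [Prod [Atom str]] * [Atom str]]]]]

Type
Prod -> Type
Atom -> Type
str -> Type
str -> Prod -> Type
str -> Prod * Atom -> Type
str -> Atom * Atom -> Type
str -> unit * Atom -> Type
str -> unit * str -> Type
str -> unit * str -> Prod
str -> unit * str -> Prod * Atom
str -> unit * str -> Atom * Atom
str -> unit * str -> str * Atom
str -> unit * str -> str * str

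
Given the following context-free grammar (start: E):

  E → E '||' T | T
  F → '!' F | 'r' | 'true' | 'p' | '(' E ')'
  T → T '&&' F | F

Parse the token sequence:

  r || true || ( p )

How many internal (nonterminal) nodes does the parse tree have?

12

[E [E [E [T [F r]]] || [T [F true]]] || [T [F ( [E [T [F p]]] )]]]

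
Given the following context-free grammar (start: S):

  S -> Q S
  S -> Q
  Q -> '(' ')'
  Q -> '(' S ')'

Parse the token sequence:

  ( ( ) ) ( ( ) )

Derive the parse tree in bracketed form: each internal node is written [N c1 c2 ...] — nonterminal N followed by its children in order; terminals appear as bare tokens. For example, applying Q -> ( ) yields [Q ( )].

S
Q S
( S ) S
( Q ) S
( ( ) ) S
( ( ) ) Q
( ( ) ) ( S )
( ( ) ) ( Q )
( ( ) ) ( ( ) )

[S [Q ( [S [Q ( )]] )] [S [Q ( [S [Q ( )]] )]]]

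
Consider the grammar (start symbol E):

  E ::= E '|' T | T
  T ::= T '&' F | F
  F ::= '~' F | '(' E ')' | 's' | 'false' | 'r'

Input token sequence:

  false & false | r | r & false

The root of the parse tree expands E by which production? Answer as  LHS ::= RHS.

E ::= E '|' T

[E [E [E [T [T [F false]] & [F false]]] | [T [F r]]] | [T [T [F r]] & [F false]]]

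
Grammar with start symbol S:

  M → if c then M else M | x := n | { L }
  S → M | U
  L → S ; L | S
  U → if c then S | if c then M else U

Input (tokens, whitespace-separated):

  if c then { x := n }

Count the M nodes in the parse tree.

2

[S [U if c then [S [M { [L [S [M x := n]]] }]]]]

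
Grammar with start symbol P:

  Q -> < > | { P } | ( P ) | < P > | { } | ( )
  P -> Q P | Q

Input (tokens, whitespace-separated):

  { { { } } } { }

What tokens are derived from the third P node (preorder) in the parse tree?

{ }

[P [Q { [P [Q { [P [Q { }]] }]] }] [P [Q { }]]]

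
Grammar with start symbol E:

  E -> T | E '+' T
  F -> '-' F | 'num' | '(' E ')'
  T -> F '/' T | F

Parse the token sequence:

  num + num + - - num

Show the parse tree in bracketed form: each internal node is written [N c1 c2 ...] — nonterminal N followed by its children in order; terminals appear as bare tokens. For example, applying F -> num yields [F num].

[E [E [E [T [F num]]] + [T [F num]]] + [T [F - [F - [F num]]]]]

E
E + T
E + T + T
T + T + T
F + T + T
num + T + T
num + F + T
num + num + T
num + num + F
num + num + - F
num + num + - - F
num + num + - - num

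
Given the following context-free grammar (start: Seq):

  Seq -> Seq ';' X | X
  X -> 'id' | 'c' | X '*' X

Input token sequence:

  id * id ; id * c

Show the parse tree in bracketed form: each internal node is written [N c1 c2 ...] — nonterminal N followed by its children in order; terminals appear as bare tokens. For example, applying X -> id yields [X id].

[Seq [Seq [X [X id] * [X id]]] ; [X [X id] * [X c]]]

Seq
Seq ; X
X ; X
X * X ; X
id * X ; X
id * id ; X
id * id ; X * X
id * id ; id * X
id * id ; id * c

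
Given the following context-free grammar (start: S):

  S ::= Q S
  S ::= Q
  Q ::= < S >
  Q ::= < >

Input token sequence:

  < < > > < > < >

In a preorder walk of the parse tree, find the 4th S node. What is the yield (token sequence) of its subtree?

< >

[S [Q < [S [Q < >]] >] [S [Q < >] [S [Q < >]]]]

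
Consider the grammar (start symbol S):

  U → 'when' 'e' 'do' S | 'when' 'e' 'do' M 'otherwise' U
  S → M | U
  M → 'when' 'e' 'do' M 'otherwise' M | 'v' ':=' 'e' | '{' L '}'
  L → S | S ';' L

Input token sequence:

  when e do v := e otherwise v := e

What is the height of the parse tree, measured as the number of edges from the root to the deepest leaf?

3

[S [M when e do [M v := e] otherwise [M v := e]]]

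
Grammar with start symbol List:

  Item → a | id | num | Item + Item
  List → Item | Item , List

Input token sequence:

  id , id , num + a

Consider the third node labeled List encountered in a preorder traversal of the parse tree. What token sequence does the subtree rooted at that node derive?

num + a

[List [Item id] , [List [Item id] , [List [Item [Item num] + [Item a]]]]]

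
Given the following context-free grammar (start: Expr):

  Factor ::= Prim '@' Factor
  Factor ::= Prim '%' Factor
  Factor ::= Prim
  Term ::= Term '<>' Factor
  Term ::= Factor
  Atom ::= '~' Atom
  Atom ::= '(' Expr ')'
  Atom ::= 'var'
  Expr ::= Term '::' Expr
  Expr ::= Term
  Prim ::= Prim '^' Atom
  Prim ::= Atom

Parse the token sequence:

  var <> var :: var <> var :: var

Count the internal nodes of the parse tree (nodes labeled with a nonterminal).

23

[Expr [Term [Term [Factor [Prim [Atom var]]]] <> [Factor [Prim [Atom var]]]] :: [Expr [Term [Term [Factor [Prim [Atom var]]]] <> [Factor [Prim [Atom var]]]] :: [Expr [Term [Factor [Prim [Atom var]]]]]]]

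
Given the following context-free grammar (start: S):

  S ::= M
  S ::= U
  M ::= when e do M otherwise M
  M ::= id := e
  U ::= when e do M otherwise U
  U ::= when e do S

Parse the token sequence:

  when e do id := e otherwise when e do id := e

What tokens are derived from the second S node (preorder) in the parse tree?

id := e

[S [U when e do [M id := e] otherwise [U when e do [S [M id := e]]]]]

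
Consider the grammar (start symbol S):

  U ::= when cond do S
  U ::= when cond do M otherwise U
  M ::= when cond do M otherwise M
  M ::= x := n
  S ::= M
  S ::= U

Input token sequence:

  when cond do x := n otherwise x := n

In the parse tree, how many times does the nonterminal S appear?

[S [M when cond do [M x := n] otherwise [M x := n]]]

1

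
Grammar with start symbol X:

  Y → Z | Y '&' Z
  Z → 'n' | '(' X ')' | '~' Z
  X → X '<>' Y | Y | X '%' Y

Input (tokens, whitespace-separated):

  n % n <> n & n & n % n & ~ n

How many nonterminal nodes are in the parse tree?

[X [X [X [X [Y [Z n]]] % [Y [Z n]]] <> [Y [Y [Y [Z n]] & [Z n]] & [Z n]]] % [Y [Y [Z n]] & [Z ~ [Z n]]]]

19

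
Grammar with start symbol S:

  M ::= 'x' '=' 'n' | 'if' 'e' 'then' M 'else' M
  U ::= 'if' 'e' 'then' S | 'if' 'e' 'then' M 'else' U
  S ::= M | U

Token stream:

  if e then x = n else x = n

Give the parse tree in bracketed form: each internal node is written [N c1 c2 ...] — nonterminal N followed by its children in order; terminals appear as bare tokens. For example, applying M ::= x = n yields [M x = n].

S
M
if e then M else M
if e then x = n else M
if e then x = n else x = n

[S [M if e then [M x = n] else [M x = n]]]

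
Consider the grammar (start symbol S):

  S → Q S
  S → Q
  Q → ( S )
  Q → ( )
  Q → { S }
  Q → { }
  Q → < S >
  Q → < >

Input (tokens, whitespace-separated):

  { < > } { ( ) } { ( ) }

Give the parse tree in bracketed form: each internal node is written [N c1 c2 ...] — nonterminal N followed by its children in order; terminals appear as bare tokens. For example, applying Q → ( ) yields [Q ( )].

[S [Q { [S [Q < >]] }] [S [Q { [S [Q ( )]] }] [S [Q { [S [Q ( )]] }]]]]

S
Q S
{ S } S
{ Q } S
{ < > } S
{ < > } Q S
{ < > } { S } S
{ < > } { Q } S
{ < > } { ( ) } S
{ < > } { ( ) } Q
{ < > } { ( ) } { S }
{ < > } { ( ) } { Q }
{ < > } { ( ) } { ( ) }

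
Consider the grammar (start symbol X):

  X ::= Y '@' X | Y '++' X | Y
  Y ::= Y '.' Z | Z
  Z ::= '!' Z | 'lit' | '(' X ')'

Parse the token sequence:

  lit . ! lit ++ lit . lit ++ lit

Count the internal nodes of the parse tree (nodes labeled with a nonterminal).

[X [Y [Y [Z lit]] . [Z ! [Z lit]]] ++ [X [Y [Y [Z lit]] . [Z lit]] ++ [X [Y [Z lit]]]]]

14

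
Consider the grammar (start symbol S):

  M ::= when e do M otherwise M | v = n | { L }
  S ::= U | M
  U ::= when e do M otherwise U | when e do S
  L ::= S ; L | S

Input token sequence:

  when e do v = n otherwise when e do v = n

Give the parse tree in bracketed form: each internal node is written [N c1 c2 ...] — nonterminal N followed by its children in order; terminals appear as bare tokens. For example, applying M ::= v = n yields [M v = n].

S
U
when e do M otherwise U
when e do v = n otherwise U
when e do v = n otherwise when e do S
when e do v = n otherwise when e do M
when e do v = n otherwise when e do v = n

[S [U when e do [M v = n] otherwise [U when e do [S [M v = n]]]]]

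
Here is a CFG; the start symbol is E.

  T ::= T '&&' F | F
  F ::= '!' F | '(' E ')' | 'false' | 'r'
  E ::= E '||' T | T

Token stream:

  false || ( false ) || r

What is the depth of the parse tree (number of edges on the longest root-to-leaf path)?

7

[E [E [E [T [F false]]] || [T [F ( [E [T [F false]]] )]]] || [T [F r]]]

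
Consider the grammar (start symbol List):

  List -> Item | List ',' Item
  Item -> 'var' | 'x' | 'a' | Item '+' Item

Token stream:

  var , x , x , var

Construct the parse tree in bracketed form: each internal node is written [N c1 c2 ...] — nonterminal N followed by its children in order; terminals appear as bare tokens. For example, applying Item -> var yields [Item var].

[List [List [List [List [Item var]] , [Item x]] , [Item x]] , [Item var]]

List
List , Item
List , Item , Item
List , Item , Item , Item
Item , Item , Item , Item
var , Item , Item , Item
var , x , Item , Item
var , x , x , Item
var , x , x , var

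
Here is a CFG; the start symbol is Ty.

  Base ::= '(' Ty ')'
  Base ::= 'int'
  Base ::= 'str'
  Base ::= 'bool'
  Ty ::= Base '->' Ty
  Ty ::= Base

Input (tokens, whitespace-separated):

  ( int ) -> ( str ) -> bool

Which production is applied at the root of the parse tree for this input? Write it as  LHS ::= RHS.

[Ty [Base ( [Ty [Base int]] )] -> [Ty [Base ( [Ty [Base str]] )] -> [Ty [Base bool]]]]

Ty ::= Base '->' Ty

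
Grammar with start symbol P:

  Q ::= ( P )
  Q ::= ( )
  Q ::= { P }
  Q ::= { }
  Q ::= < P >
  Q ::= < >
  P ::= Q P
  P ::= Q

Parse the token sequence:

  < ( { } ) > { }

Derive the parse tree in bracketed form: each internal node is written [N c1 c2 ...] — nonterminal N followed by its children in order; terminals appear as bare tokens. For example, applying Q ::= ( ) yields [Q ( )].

P
Q P
< P > P
< Q > P
< ( P ) > P
< ( Q ) > P
< ( { } ) > P
< ( { } ) > Q
< ( { } ) > { }

[P [Q < [P [Q ( [P [Q { }]] )]] >] [P [Q { }]]]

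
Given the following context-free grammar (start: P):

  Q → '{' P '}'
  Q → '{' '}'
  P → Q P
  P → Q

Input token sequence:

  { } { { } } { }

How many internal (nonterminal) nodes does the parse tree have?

8

[P [Q { }] [P [Q { [P [Q { }]] }] [P [Q { }]]]]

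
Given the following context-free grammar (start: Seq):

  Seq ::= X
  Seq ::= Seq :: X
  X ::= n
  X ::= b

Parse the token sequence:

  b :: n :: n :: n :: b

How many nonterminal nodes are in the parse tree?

[Seq [Seq [Seq [Seq [Seq [X b]] :: [X n]] :: [X n]] :: [X n]] :: [X b]]

10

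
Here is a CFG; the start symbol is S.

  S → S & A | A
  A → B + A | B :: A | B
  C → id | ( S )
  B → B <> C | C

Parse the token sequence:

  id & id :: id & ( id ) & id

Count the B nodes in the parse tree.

[S [S [S [S [A [B [C id]]]] & [A [B [C id]] :: [A [B [C id]]]]] & [A [B [C ( [S [A [B [C id]]]] )]]]] & [A [B [C id]]]]

6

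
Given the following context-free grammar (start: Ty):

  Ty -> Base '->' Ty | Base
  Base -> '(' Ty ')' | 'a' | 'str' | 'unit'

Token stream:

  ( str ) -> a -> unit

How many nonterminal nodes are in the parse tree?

[Ty [Base ( [Ty [Base str]] )] -> [Ty [Base a] -> [Ty [Base unit]]]]

8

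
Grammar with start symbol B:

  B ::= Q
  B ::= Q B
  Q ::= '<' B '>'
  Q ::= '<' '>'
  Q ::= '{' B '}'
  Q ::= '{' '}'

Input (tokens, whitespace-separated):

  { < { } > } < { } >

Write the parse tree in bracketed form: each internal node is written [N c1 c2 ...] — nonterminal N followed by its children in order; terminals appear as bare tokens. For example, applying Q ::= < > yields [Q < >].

B
Q B
{ B } B
{ Q } B
{ < B > } B
{ < Q > } B
{ < { } > } B
{ < { } > } Q
{ < { } > } < B >
{ < { } > } < Q >
{ < { } > } < { } >

[B [Q { [B [Q < [B [Q { }]] >]] }] [B [Q < [B [Q { }]] >]]]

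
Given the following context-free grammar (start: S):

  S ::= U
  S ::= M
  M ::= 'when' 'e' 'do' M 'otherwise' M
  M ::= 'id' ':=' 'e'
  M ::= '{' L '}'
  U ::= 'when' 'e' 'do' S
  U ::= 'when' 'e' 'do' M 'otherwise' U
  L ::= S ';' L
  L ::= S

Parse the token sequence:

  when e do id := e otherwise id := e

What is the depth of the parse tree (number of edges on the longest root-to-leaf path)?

[S [M when e do [M id := e] otherwise [M id := e]]]

3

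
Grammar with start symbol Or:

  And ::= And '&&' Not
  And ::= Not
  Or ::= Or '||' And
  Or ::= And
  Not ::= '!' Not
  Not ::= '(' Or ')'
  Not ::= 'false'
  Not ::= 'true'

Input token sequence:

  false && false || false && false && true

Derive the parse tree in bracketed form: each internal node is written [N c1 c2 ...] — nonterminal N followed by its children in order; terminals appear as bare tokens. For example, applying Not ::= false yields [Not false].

[Or [Or [And [And [Not false]] && [Not false]]] || [And [And [And [Not false]] && [Not false]] && [Not true]]]

Or
Or || And
And || And
And && Not || And
Not && Not || And
false && Not || And
false && false || And
false && false || And && Not
false && false || And && Not && Not
false && false || Not && Not && Not
false && false || false && Not && Not
false && false || false && false && Not
false && false || false && false && true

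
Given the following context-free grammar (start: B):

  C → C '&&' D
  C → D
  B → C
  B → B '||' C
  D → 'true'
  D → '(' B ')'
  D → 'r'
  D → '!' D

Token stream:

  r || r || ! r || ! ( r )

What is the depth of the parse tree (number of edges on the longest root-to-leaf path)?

[B [B [B [B [C [D r]]] || [C [D r]]] || [C [D ! [D r]]]] || [C [D ! [D ( [B [C [D r]]] )]]]]

7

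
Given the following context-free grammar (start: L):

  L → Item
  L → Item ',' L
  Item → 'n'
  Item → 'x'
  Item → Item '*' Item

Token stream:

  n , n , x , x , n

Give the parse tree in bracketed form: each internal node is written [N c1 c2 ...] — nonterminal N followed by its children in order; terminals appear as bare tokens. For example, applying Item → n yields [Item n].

[L [Item n] , [L [Item n] , [L [Item x] , [L [Item x] , [L [Item n]]]]]]

L
Item , L
n , L
n , Item , L
n , n , L
n , n , Item , L
n , n , x , L
n , n , x , Item , L
n , n , x , x , L
n , n , x , x , Item
n , n , x , x , n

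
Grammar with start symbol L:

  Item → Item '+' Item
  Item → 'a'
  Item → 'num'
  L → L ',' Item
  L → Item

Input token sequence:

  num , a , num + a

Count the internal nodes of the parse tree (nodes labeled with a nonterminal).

8

[L [L [L [Item num]] , [Item a]] , [Item [Item num] + [Item a]]]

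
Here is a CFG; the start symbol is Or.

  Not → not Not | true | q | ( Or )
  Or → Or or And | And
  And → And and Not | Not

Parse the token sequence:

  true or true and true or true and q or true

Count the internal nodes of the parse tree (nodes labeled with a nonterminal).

[Or [Or [Or [Or [And [Not true]]] or [And [And [Not true]] and [Not true]]] or [And [And [Not true]] and [Not q]]] or [And [Not true]]]

16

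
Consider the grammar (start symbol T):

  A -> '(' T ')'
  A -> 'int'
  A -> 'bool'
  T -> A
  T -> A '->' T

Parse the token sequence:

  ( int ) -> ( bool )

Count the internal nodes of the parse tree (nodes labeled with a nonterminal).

[T [A ( [T [A int]] )] -> [T [A ( [T [A bool]] )]]]

8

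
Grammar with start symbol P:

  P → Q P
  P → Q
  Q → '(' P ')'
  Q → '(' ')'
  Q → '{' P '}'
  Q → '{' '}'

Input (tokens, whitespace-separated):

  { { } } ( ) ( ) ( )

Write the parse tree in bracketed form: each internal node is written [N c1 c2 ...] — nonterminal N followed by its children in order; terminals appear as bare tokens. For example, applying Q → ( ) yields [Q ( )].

[P [Q { [P [Q { }]] }] [P [Q ( )] [P [Q ( )] [P [Q ( )]]]]]

P
Q P
{ P } P
{ Q } P
{ { } } P
{ { } } Q P
{ { } } ( ) P
{ { } } ( ) Q P
{ { } } ( ) ( ) P
{ { } } ( ) ( ) Q
{ { } } ( ) ( ) ( )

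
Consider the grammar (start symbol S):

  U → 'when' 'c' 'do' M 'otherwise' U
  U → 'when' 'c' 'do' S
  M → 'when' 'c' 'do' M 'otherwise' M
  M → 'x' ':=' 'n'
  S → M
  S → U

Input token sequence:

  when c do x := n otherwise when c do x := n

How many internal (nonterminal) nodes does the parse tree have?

6

[S [U when c do [M x := n] otherwise [U when c do [S [M x := n]]]]]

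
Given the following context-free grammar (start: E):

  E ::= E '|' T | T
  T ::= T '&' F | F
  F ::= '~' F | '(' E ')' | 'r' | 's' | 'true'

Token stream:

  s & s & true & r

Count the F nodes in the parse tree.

[E [T [T [T [T [F s]] & [F s]] & [F true]] & [F r]]]

4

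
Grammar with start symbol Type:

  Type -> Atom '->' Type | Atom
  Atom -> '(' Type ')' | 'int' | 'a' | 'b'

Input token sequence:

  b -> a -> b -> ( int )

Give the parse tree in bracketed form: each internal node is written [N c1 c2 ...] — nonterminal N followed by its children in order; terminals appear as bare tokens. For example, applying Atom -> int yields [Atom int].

Type
Atom -> Type
b -> Type
b -> Atom -> Type
b -> a -> Type
b -> a -> Atom -> Type
b -> a -> b -> Type
b -> a -> b -> Atom
b -> a -> b -> ( Type )
b -> a -> b -> ( Atom )
b -> a -> b -> ( int )

[Type [Atom b] -> [Type [Atom a] -> [Type [Atom b] -> [Type [Atom ( [Type [Atom int]] )]]]]]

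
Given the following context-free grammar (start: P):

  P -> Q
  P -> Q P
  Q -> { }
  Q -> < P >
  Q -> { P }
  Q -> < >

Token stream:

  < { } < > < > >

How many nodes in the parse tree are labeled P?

[P [Q < [P [Q { }] [P [Q < >] [P [Q < >]]]] >]]

4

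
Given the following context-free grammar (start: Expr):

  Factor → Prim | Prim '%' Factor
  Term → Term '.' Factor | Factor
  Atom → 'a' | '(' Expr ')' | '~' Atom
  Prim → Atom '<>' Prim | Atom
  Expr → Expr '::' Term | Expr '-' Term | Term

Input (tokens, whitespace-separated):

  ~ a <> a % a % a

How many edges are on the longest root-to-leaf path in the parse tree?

7

[Expr [Term [Factor [Prim [Atom ~ [Atom a]] <> [Prim [Atom a]]] % [Factor [Prim [Atom a]] % [Factor [Prim [Atom a]]]]]]]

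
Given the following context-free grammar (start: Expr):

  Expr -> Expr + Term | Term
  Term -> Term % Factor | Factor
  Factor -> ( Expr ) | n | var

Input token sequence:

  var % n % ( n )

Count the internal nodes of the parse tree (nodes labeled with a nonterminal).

[Expr [Term [Term [Term [Factor var]] % [Factor n]] % [Factor ( [Expr [Term [Factor n]]] )]]]

10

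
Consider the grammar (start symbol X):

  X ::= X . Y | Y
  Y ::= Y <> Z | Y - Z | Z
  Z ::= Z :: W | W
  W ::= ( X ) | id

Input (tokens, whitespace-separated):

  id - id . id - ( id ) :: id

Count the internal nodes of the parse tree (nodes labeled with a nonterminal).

20

[X [X [Y [Y [Z [W id]]] - [Z [W id]]]] . [Y [Y [Z [W id]]] - [Z [Z [W ( [X [Y [Z [W id]]]] )]] :: [W id]]]]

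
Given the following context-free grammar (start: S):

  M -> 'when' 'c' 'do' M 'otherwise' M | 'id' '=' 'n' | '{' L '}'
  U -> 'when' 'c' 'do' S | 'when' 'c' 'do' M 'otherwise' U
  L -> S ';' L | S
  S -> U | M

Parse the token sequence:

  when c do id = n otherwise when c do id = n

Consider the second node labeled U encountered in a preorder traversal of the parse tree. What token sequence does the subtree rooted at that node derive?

when c do id = n

[S [U when c do [M id = n] otherwise [U when c do [S [M id = n]]]]]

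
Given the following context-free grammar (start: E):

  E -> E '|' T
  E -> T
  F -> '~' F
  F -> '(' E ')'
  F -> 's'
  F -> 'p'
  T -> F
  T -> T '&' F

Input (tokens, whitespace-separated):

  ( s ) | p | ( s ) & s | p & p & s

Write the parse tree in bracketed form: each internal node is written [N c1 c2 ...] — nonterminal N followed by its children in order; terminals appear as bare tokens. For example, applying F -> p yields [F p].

[E [E [E [E [T [F ( [E [T [F s]]] )]]] | [T [F p]]] | [T [T [F ( [E [T [F s]]] )]] & [F s]]] | [T [T [T [F p]] & [F p]] & [F s]]]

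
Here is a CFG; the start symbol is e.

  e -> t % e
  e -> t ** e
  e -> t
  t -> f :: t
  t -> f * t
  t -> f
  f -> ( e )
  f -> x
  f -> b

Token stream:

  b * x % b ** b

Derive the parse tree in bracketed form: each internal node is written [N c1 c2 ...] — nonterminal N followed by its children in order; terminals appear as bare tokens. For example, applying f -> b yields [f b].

e
t % e
f * t % e
b * t % e
b * f % e
b * x % e
b * x % t ** e
b * x % f ** e
b * x % b ** e
b * x % b ** t
b * x % b ** f
b * x % b ** b

[e [t [f b] * [t [f x]]] % [e [t [f b]] ** [e [t [f b]]]]]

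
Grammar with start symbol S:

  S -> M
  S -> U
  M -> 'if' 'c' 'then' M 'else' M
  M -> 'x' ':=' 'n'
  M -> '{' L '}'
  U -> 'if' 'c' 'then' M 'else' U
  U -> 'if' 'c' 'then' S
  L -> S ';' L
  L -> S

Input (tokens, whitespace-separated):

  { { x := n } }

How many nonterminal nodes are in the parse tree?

8

[S [M { [L [S [M { [L [S [M x := n]]] }]]] }]]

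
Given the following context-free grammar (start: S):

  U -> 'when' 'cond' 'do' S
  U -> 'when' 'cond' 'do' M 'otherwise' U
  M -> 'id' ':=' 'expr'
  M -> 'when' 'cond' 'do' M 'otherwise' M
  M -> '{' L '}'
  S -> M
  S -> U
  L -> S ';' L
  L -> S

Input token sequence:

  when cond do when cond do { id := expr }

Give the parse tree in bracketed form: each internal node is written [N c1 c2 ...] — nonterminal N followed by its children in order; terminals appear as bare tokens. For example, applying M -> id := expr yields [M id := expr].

[S [U when cond do [S [U when cond do [S [M { [L [S [M id := expr]]] }]]]]]]

S
U
when cond do S
when cond do U
when cond do when cond do S
when cond do when cond do M
when cond do when cond do { L }
when cond do when cond do { S }
when cond do when cond do { M }
when cond do when cond do { id := expr }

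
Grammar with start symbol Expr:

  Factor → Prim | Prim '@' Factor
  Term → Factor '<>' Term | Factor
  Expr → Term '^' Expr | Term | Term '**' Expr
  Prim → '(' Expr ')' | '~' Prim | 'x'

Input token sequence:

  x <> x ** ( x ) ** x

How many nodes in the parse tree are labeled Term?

5

[Expr [Term [Factor [Prim x]] <> [Term [Factor [Prim x]]]] ** [Expr [Term [Factor [Prim ( [Expr [Term [Factor [Prim x]]]] )]]] ** [Expr [Term [Factor [Prim x]]]]]]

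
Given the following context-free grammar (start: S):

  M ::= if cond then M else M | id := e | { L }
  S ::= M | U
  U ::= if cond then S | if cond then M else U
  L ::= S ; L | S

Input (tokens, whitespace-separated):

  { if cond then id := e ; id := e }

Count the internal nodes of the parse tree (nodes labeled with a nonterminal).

[S [M { [L [S [U if cond then [S [M id := e]]]] ; [L [S [M id := e]]]] }]]

10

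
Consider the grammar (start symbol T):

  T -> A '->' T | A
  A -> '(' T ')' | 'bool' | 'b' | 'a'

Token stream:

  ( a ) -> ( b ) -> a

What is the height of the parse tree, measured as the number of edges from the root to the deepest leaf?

[T [A ( [T [A a]] )] -> [T [A ( [T [A b]] )] -> [T [A a]]]]

5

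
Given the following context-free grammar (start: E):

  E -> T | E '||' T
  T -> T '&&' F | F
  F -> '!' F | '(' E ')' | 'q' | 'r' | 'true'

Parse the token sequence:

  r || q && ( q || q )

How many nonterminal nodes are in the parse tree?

[E [E [T [F r]]] || [T [T [F q]] && [F ( [E [E [T [F q]]] || [T [F q]]] )]]]

14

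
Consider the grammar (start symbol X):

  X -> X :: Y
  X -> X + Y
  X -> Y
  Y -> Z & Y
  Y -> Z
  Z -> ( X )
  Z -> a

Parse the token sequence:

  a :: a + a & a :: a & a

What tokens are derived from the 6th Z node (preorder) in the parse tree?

[X [X [X [X [Y [Z a]]] :: [Y [Z a]]] + [Y [Z a] & [Y [Z a]]]] :: [Y [Z a] & [Y [Z a]]]]

a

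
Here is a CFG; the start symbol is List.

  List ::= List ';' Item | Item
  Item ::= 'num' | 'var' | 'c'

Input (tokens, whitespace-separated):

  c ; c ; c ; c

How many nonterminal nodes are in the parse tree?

8

[List [List [List [List [Item c]] ; [Item c]] ; [Item c]] ; [Item c]]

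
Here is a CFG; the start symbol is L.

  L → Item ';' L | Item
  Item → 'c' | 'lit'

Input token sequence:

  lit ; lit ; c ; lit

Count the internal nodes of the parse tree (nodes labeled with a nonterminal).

[L [Item lit] ; [L [Item lit] ; [L [Item c] ; [L [Item lit]]]]]

8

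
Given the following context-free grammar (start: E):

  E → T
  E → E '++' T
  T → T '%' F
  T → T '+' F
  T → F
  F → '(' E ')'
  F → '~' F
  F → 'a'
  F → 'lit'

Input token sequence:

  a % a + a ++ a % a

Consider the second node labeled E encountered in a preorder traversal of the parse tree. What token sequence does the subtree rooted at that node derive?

[E [E [T [T [T [F a]] % [F a]] + [F a]]] ++ [T [T [F a]] % [F a]]]

a % a + a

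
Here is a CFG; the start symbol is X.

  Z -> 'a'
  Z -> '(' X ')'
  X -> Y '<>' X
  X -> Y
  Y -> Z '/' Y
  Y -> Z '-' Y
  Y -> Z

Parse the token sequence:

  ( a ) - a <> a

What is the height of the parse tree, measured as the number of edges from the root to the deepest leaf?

[X [Y [Z ( [X [Y [Z a]]] )] - [Y [Z a]]] <> [X [Y [Z a]]]]

6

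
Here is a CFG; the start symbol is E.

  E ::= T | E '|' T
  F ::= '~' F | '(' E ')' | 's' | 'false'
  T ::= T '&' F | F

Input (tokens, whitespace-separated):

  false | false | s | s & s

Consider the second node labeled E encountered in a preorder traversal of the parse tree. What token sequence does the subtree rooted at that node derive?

false | false | s

[E [E [E [E [T [F false]]] | [T [F false]]] | [T [F s]]] | [T [T [F s]] & [F s]]]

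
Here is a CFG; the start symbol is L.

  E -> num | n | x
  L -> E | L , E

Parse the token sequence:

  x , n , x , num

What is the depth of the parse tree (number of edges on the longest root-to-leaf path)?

[L [L [L [L [E x]] , [E n]] , [E x]] , [E num]]

5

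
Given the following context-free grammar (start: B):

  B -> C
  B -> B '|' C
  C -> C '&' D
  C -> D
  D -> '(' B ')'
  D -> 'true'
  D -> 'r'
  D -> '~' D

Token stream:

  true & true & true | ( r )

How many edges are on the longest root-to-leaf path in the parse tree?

[B [B [C [C [C [D true]] & [D true]] & [D true]]] | [C [D ( [B [C [D r]]] )]]]

6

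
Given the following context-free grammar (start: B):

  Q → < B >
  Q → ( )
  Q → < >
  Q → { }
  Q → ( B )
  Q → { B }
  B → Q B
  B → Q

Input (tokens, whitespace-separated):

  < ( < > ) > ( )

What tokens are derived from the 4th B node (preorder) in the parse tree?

( )

[B [Q < [B [Q ( [B [Q < >]] )]] >] [B [Q ( )]]]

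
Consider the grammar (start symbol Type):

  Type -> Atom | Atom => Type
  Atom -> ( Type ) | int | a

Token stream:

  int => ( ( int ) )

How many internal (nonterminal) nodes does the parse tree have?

[Type [Atom int] => [Type [Atom ( [Type [Atom ( [Type [Atom int]] )]] )]]]

8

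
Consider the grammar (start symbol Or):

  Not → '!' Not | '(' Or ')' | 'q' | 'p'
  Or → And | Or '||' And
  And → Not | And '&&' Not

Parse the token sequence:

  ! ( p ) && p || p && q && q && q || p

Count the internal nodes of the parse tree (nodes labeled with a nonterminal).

[Or [Or [Or [And [And [Not ! [Not ( [Or [And [Not p]]] )]]] && [Not p]]] || [And [And [And [And [Not p]] && [Not q]] && [Not q]] && [Not q]]] || [And [Not p]]]

21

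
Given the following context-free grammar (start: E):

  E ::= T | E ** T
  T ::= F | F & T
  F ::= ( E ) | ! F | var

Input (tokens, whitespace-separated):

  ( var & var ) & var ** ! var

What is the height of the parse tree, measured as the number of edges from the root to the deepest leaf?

[E [E [T [F ( [E [T [F var] & [T [F var]]]] )] & [T [F var]]]] ** [T [F ! [F var]]]]

8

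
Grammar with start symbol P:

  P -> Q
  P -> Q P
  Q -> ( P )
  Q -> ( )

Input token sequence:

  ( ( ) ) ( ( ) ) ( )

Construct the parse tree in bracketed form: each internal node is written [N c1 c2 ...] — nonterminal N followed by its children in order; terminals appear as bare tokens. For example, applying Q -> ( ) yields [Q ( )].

[P [Q ( [P [Q ( )]] )] [P [Q ( [P [Q ( )]] )] [P [Q ( )]]]]

P
Q P
( P ) P
( Q ) P
( ( ) ) P
( ( ) ) Q P
( ( ) ) ( P ) P
( ( ) ) ( Q ) P
( ( ) ) ( ( ) ) P
( ( ) ) ( ( ) ) Q
( ( ) ) ( ( ) ) ( )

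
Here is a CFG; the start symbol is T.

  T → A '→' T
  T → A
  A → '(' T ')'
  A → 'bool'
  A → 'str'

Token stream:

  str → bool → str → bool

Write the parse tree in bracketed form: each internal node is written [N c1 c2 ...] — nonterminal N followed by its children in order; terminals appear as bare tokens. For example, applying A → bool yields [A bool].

T
A → T
str → T
str → A → T
str → bool → T
str → bool → A → T
str → bool → str → T
str → bool → str → A
str → bool → str → bool

[T [A str] → [T [A bool] → [T [A str] → [T [A bool]]]]]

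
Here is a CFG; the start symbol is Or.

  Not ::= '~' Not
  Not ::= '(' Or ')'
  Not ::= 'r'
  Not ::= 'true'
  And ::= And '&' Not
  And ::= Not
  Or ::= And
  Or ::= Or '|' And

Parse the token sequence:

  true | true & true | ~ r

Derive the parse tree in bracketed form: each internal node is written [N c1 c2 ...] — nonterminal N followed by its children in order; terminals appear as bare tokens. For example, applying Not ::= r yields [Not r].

Or
Or | And
Or | And | And
And | And | And
Not | And | And
true | And | And
true | And & Not | And
true | Not & Not | And
true | true & Not | And
true | true & true | And
true | true & true | Not
true | true & true | ~ Not
true | true & true | ~ r

[Or [Or [Or [And [Not true]]] | [And [And [Not true]] & [Not true]]] | [And [Not ~ [Not r]]]]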